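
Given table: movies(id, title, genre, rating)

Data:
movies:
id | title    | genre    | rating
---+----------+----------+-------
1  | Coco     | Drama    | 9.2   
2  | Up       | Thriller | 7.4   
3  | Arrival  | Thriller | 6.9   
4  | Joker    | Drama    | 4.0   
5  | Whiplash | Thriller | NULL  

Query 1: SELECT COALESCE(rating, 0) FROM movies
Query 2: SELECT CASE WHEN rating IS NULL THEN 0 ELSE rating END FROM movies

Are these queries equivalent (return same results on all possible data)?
Yes, equivalent

Both queries return: [(0,), (4.0,), (6.9,), (7.4,), (9.2,)]

Reason: COALESCE vs CASE for NULL handling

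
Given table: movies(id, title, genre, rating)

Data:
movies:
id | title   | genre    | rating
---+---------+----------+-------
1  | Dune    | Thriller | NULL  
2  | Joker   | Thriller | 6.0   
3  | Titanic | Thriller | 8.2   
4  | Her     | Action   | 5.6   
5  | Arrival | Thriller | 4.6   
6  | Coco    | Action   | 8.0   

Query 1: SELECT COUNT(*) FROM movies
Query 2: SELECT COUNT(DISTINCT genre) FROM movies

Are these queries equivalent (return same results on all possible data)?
No, not equivalent

Query 1 returns: [(6,)]
Query 2 returns: [(2,)]

Reason: COUNT(*) counts rows, COUNT(DISTINCT genre) counts unique genres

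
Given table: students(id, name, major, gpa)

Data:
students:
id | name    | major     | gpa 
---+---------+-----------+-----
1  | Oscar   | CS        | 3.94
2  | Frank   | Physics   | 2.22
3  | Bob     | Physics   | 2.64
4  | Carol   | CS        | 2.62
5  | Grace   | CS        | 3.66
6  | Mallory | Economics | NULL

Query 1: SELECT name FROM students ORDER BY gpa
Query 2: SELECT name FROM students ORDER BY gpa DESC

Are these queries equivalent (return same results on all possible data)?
No, not equivalent

Query 1 returns: [('Mallory',), ('Frank',), ('Carol',), ('Bob',), ('Grace',), ('Oscar',)]
Query 2 returns: [('Oscar',), ('Grace',), ('Bob',), ('Carol',), ('Frank',), ('Mallory',)]

Reason: ASC vs DESC gives opposite ordering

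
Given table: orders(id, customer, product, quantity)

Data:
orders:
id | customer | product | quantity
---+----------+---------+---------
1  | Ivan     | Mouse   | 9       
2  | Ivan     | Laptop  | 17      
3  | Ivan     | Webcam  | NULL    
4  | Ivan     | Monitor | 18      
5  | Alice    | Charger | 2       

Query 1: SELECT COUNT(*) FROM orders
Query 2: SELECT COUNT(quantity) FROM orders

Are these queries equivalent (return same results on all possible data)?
No, not equivalent

Query 1 returns: [(5,)]
Query 2 returns: [(4,)]

Reason: COUNT(*) includes NULLs, COUNT(column) excludes them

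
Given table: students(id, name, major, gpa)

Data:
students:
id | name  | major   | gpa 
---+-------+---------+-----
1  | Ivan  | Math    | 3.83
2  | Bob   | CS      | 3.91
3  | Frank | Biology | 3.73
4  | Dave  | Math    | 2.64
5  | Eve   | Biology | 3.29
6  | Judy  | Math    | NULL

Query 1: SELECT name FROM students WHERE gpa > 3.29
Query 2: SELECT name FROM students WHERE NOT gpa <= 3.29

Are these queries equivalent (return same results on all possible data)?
Yes, equivalent

Both queries return: [('Bob',), ('Frank',), ('Ivan',)]

Reason: Both filter gpa > 3.29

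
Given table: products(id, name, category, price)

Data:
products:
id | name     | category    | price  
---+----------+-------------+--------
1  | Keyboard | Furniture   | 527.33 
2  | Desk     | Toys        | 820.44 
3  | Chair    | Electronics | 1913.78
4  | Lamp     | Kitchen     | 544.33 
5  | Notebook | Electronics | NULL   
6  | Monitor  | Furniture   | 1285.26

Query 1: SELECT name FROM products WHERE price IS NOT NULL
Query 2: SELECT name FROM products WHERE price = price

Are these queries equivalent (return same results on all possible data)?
Yes, equivalent

Both queries return: [('Chair',), ('Desk',), ('Keyboard',), ('Lamp',), ('Monitor',)]

Reason: IS NOT NULL vs self-equality (both exclude NULLs)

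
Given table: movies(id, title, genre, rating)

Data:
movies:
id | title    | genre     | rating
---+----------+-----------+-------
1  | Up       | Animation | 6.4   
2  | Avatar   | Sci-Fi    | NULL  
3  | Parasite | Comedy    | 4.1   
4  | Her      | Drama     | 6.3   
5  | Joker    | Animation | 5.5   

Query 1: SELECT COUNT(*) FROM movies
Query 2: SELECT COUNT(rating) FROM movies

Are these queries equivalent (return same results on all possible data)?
No, not equivalent

Query 1 returns: [(5,)]
Query 2 returns: [(4,)]

Reason: COUNT(*) includes NULLs, COUNT(column) excludes them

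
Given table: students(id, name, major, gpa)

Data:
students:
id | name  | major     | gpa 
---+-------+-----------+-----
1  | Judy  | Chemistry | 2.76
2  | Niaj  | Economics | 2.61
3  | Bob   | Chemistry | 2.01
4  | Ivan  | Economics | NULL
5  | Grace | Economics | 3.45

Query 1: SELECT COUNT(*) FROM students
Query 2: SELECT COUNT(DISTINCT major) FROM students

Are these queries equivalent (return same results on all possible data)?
No, not equivalent

Query 1 returns: [(5,)]
Query 2 returns: [(2,)]

Reason: COUNT(*) counts rows, COUNT(DISTINCT major) counts unique majors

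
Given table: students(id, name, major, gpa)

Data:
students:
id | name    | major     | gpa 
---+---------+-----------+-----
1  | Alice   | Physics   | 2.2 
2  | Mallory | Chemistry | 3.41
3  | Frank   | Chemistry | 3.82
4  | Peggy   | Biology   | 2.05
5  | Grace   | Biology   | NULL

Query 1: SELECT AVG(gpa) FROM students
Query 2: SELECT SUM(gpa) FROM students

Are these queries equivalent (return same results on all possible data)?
No, not equivalent

Query 1 returns: [(2.87,)]
Query 2 returns: [(11.48,)]

Reason: AVG vs SUM give different aggregate values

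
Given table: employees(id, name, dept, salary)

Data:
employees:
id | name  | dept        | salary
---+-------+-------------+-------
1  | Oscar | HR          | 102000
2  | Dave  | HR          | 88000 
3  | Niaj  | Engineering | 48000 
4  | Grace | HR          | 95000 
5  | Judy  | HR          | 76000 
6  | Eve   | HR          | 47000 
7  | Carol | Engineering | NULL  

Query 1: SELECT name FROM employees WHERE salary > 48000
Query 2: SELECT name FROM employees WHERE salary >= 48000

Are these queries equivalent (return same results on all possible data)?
No, not equivalent

Query 1 returns: [('Oscar',), ('Dave',), ('Grace',), ('Judy',)]
Query 2 returns: [('Oscar',), ('Dave',), ('Niaj',), ('Grace',), ('Judy',)]

Reason: > vs >= gives different results when salary = 48000 exists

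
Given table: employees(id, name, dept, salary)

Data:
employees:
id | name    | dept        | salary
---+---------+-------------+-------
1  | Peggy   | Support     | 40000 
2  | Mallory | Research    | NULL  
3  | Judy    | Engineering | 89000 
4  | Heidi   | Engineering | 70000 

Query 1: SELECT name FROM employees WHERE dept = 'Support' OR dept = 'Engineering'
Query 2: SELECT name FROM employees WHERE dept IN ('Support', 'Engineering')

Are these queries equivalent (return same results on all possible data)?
Yes, equivalent

Both queries return: [('Heidi',), ('Judy',), ('Peggy',)]

Reason: OR vs IN are equivalent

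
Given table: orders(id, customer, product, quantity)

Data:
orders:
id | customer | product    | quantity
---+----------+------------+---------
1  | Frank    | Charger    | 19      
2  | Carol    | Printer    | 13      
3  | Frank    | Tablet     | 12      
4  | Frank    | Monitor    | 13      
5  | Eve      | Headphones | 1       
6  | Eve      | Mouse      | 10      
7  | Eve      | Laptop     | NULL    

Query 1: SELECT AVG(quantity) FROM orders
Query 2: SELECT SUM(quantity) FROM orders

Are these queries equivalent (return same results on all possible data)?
No, not equivalent

Query 1 returns: [(11.333333333333334,)]
Query 2 returns: [(68,)]

Reason: AVG vs SUM give different aggregate values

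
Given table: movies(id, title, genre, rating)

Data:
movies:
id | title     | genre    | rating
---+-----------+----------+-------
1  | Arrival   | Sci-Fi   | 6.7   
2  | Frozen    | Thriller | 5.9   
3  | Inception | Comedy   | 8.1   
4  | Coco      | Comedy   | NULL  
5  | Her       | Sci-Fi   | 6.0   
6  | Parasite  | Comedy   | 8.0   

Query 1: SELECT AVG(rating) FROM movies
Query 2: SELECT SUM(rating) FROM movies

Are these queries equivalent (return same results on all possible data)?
No, not equivalent

Query 1 returns: [(6.94,)]
Query 2 returns: [(34.7,)]

Reason: AVG vs SUM give different aggregate values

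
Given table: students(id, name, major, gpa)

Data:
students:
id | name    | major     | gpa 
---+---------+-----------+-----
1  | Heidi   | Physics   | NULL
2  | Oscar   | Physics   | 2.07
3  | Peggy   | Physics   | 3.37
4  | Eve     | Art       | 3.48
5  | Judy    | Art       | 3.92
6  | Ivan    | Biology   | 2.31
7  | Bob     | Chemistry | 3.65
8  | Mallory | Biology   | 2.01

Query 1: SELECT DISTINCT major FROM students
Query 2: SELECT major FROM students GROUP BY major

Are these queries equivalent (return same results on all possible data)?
Yes, equivalent

Both queries return: [('Art',), ('Biology',), ('Chemistry',), ('Physics',)]

Reason: Both get unique majors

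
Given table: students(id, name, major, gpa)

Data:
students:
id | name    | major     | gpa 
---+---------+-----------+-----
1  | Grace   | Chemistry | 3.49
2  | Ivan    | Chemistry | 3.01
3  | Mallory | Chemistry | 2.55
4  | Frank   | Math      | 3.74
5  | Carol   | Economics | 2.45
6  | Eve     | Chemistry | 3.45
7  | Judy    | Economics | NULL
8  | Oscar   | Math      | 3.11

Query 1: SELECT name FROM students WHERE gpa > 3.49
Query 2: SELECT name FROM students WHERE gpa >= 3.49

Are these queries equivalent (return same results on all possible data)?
No, not equivalent

Query 1 returns: [('Frank',)]
Query 2 returns: [('Grace',), ('Frank',)]

Reason: > vs >= gives different results when gpa = 3.49 exists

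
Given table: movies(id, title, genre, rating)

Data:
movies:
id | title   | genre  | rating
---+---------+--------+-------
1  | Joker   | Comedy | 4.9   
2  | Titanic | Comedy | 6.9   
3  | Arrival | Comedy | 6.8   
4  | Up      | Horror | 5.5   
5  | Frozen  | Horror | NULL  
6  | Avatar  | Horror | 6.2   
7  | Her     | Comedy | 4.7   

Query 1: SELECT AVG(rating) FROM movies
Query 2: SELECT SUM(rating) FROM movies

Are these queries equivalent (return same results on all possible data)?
No, not equivalent

Query 1 returns: [(5.833333333333333,)]
Query 2 returns: [(35.0,)]

Reason: AVG vs SUM give different aggregate values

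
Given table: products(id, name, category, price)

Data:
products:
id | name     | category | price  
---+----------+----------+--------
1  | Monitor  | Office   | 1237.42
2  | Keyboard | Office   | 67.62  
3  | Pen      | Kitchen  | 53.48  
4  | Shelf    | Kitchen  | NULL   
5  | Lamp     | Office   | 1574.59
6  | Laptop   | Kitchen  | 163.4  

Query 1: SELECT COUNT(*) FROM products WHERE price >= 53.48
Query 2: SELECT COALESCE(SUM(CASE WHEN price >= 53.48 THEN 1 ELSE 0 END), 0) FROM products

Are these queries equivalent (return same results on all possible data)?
Yes, equivalent

Both queries return: [(5,)]

Reason: COUNT with WHERE vs conditional SUM (COALESCE handles empty-table NULL)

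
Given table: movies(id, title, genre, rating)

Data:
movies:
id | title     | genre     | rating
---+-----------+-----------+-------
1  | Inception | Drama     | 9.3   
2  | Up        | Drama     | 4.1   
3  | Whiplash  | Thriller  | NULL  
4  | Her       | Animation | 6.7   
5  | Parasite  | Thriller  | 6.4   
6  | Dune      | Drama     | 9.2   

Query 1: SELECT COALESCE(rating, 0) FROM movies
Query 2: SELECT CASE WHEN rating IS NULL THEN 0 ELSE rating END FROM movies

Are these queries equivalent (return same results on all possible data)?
Yes, equivalent

Both queries return: [(0,), (4.1,), (6.4,), (6.7,), (9.2,), (9.3,)]

Reason: COALESCE vs CASE for NULL handling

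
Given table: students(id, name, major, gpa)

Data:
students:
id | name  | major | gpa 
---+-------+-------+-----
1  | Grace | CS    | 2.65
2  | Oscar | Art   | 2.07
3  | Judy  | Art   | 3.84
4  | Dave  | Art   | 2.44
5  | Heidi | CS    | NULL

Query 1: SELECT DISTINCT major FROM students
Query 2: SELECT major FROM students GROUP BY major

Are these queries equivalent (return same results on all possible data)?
Yes, equivalent

Both queries return: [('Art',), ('CS',)]

Reason: Both get unique majors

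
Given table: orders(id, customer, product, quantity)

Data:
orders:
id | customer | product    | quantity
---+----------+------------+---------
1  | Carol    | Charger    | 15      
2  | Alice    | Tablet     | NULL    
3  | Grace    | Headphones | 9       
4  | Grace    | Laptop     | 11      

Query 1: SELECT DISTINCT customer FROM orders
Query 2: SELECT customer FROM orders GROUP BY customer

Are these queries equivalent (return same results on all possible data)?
Yes, equivalent

Both queries return: [('Alice',), ('Carol',), ('Grace',)]

Reason: Both get unique customers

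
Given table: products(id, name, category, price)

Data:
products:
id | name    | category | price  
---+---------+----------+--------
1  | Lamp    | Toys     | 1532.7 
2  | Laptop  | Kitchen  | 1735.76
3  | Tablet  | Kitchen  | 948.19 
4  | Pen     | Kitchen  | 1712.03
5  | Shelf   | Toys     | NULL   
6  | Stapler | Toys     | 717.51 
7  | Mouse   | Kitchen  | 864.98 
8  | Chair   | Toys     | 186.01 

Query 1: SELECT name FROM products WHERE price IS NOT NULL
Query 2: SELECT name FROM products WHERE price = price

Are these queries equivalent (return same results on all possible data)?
Yes, equivalent

Both queries return: [('Chair',), ('Lamp',), ('Laptop',), ('Mouse',), ('Pen',), ('Stapler',), ('Tablet',)]

Reason: IS NOT NULL vs self-equality (both exclude NULLs)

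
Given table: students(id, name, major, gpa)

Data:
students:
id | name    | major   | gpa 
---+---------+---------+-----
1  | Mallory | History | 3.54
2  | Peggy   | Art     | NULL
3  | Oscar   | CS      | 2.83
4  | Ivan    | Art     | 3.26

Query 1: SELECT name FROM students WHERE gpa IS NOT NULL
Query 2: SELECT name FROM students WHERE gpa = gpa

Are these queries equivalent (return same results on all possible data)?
Yes, equivalent

Both queries return: [('Ivan',), ('Mallory',), ('Oscar',)]

Reason: IS NOT NULL vs self-equality (both exclude NULLs)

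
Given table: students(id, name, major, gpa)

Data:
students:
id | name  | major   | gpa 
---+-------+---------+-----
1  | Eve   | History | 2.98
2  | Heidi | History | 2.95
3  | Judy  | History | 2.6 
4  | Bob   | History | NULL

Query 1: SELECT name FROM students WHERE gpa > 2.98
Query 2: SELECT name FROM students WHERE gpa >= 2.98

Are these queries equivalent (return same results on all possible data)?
No, not equivalent

Query 1 returns: []
Query 2 returns: [('Eve',)]

Reason: > vs >= gives different results when gpa = 2.98 exists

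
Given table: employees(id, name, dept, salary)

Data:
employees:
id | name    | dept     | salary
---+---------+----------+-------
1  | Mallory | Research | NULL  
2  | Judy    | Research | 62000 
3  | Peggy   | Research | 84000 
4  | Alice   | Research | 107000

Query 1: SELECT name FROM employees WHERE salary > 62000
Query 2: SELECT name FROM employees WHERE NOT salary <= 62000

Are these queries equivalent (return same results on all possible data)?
Yes, equivalent

Both queries return: [('Alice',), ('Peggy',)]

Reason: Both filter salary > 62000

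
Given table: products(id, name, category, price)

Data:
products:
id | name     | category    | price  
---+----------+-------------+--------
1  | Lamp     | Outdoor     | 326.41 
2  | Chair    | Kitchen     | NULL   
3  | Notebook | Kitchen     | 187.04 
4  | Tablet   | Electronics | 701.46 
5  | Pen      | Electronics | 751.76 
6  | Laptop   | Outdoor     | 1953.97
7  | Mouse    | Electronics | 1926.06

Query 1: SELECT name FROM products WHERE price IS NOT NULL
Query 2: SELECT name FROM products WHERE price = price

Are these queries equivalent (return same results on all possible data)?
Yes, equivalent

Both queries return: [('Lamp',), ('Laptop',), ('Mouse',), ('Notebook',), ('Pen',), ('Tablet',)]

Reason: IS NOT NULL vs self-equality (both exclude NULLs)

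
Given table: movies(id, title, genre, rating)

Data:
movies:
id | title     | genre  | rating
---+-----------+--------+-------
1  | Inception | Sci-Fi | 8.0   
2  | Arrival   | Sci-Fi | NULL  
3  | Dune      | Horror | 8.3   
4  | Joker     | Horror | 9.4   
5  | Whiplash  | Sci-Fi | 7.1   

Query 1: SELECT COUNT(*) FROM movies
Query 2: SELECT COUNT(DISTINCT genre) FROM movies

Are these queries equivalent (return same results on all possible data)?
No, not equivalent

Query 1 returns: [(5,)]
Query 2 returns: [(2,)]

Reason: COUNT(*) counts rows, COUNT(DISTINCT genre) counts unique genres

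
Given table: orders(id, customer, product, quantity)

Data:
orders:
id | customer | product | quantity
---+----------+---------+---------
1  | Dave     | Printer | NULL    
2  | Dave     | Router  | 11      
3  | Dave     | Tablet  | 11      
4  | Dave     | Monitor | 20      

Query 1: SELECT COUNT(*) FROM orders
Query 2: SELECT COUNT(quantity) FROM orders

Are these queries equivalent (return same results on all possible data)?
No, not equivalent

Query 1 returns: [(4,)]
Query 2 returns: [(3,)]

Reason: COUNT(*) includes NULLs, COUNT(column) excludes them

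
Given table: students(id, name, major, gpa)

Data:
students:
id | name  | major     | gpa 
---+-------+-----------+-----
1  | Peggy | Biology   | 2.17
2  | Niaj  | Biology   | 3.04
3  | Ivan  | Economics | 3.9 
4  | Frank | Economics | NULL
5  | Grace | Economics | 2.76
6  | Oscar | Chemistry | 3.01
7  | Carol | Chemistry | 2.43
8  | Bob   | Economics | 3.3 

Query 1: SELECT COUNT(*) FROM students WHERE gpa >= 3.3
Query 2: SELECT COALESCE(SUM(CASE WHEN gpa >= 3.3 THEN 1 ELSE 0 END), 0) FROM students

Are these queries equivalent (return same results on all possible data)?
Yes, equivalent

Both queries return: [(2,)]

Reason: COUNT with WHERE vs conditional SUM (COALESCE handles empty-table NULL)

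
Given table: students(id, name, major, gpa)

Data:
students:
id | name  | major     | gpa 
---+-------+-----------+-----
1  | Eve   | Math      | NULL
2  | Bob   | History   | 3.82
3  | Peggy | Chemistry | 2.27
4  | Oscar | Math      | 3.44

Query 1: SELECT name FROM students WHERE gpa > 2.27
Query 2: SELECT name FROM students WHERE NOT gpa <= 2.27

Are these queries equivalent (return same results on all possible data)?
Yes, equivalent

Both queries return: [('Bob',), ('Oscar',)]

Reason: Both filter gpa > 2.27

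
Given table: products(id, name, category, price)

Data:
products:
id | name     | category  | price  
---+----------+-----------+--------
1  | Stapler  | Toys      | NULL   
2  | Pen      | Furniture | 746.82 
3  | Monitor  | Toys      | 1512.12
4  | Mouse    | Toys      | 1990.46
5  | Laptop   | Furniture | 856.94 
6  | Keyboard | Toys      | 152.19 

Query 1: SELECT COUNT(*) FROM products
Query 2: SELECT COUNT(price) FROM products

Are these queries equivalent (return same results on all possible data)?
No, not equivalent

Query 1 returns: [(6,)]
Query 2 returns: [(5,)]

Reason: COUNT(*) includes NULLs, COUNT(column) excludes them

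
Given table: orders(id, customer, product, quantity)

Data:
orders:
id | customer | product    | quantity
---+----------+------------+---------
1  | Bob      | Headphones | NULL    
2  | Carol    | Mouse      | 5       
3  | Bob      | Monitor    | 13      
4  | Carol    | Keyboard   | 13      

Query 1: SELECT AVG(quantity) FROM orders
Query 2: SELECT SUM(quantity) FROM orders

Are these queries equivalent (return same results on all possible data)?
No, not equivalent

Query 1 returns: [(10.333333333333334,)]
Query 2 returns: [(31,)]

Reason: AVG vs SUM give different aggregate values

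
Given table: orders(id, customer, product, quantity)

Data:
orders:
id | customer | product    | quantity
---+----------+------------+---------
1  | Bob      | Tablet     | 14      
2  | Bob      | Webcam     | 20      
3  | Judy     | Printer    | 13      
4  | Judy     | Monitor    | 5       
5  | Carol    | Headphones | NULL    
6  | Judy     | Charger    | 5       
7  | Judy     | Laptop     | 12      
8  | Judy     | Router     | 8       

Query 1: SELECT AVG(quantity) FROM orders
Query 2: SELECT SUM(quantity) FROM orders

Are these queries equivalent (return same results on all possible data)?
No, not equivalent

Query 1 returns: [(11.0,)]
Query 2 returns: [(77,)]

Reason: AVG vs SUM give different aggregate values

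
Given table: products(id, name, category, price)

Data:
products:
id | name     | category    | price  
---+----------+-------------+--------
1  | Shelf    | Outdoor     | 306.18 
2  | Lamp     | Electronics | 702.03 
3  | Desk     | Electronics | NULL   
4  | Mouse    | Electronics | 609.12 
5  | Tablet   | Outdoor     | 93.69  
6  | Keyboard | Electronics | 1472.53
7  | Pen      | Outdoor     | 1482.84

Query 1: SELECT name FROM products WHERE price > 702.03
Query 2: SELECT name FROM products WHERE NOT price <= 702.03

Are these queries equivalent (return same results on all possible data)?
Yes, equivalent

Both queries return: [('Keyboard',), ('Pen',)]

Reason: Both filter price > 702.03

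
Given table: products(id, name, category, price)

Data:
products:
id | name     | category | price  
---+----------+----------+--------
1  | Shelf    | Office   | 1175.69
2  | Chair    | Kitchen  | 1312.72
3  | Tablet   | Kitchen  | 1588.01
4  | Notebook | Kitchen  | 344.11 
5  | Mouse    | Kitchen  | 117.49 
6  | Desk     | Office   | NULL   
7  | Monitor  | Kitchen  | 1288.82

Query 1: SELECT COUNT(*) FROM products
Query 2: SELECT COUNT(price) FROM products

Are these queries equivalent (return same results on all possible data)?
No, not equivalent

Query 1 returns: [(7,)]
Query 2 returns: [(6,)]

Reason: COUNT(*) includes NULLs, COUNT(column) excludes them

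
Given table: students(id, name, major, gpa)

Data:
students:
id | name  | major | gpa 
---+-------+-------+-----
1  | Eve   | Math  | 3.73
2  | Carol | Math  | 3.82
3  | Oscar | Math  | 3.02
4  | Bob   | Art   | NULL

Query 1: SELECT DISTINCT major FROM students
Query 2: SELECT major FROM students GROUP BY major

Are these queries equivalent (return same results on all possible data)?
Yes, equivalent

Both queries return: [('Art',), ('Math',)]

Reason: Both get unique majors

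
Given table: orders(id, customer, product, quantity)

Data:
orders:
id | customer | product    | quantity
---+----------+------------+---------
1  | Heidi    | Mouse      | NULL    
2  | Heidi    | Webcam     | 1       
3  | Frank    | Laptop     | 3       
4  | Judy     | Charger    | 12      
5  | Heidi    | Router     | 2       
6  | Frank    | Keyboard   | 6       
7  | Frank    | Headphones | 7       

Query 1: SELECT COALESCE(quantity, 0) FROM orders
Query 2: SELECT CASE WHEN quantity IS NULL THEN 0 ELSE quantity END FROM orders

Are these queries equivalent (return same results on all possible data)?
Yes, equivalent

Both queries return: [(0,), (1,), (2,), (3,), (6,), (7,), (12,)]

Reason: COALESCE vs CASE for NULL handling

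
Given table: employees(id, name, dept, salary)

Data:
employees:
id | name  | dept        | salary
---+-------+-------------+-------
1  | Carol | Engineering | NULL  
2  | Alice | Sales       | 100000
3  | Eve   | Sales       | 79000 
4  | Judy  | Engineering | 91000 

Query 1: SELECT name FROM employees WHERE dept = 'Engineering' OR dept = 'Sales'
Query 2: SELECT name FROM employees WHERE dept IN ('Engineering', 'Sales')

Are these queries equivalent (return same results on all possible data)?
Yes, equivalent

Both queries return: [('Alice',), ('Carol',), ('Eve',), ('Judy',)]

Reason: OR vs IN are equivalent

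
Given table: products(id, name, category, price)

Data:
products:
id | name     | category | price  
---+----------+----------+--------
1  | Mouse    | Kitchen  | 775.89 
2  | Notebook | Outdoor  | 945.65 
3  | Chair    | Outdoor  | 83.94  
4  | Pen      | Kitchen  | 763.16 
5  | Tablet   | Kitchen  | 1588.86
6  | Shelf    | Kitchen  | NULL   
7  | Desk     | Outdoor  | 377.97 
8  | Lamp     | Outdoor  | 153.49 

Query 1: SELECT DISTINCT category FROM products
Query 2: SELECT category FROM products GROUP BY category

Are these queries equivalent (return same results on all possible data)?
Yes, equivalent

Both queries return: [('Kitchen',), ('Outdoor',)]

Reason: Both get unique categorys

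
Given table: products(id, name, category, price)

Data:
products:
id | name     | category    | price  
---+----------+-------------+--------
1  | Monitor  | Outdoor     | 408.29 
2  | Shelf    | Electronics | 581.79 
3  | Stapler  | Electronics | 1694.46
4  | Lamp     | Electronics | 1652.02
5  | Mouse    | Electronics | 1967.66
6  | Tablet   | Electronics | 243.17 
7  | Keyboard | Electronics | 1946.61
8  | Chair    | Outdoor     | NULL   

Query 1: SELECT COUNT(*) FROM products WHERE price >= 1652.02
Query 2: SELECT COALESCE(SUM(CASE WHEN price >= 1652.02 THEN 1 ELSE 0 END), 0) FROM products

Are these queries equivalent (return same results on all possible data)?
Yes, equivalent

Both queries return: [(4,)]

Reason: COUNT with WHERE vs conditional SUM (COALESCE handles empty-table NULL)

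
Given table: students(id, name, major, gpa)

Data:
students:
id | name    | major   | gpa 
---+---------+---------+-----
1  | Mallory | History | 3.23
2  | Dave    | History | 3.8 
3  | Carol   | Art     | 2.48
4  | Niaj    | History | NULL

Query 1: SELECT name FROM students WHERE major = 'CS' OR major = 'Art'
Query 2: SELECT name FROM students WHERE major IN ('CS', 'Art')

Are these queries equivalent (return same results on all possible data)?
Yes, equivalent

Both queries return: [('Carol',)]

Reason: OR vs IN are equivalent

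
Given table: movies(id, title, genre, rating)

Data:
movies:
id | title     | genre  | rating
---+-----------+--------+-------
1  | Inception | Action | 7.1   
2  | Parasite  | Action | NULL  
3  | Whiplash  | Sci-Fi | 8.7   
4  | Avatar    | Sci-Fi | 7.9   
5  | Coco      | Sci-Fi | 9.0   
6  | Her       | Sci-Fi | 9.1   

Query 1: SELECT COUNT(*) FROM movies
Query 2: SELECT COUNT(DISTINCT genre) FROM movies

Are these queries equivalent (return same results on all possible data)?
No, not equivalent

Query 1 returns: [(6,)]
Query 2 returns: [(2,)]

Reason: COUNT(*) counts rows, COUNT(DISTINCT genre) counts unique genres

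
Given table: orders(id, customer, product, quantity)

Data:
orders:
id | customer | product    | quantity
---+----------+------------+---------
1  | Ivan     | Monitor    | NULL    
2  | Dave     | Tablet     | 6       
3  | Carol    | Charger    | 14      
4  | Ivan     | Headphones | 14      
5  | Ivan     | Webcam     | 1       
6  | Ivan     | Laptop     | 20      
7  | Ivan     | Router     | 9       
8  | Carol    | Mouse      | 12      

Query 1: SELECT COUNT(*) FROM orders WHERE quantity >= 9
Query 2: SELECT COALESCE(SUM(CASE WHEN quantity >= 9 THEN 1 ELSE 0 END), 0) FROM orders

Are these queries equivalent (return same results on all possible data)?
Yes, equivalent

Both queries return: [(5,)]

Reason: COUNT with WHERE vs conditional SUM (COALESCE handles empty-table NULL)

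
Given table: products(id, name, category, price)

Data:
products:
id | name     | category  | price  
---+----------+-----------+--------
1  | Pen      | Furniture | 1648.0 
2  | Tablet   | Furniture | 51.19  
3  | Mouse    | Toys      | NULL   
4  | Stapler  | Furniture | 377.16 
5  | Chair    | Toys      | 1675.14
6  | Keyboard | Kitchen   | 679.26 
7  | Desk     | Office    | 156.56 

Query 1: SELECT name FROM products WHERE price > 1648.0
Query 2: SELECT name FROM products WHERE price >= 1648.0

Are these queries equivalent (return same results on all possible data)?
No, not equivalent

Query 1 returns: [('Chair',)]
Query 2 returns: [('Pen',), ('Chair',)]

Reason: > vs >= gives different results when price = 1648.0 exists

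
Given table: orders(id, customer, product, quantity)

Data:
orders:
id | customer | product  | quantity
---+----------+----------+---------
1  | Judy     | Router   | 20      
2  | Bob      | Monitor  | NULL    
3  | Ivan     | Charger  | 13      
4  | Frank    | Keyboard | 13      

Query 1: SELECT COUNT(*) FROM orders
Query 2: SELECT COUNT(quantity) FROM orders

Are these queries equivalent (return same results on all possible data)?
No, not equivalent

Query 1 returns: [(4,)]
Query 2 returns: [(3,)]

Reason: COUNT(*) includes NULLs, COUNT(column) excludes them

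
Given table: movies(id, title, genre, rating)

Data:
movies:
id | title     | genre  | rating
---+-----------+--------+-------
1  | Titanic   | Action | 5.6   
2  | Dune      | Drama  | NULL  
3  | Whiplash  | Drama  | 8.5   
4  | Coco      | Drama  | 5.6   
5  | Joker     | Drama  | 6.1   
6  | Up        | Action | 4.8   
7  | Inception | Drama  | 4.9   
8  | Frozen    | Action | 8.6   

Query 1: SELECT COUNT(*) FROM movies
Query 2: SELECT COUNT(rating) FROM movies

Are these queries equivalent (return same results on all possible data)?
No, not equivalent

Query 1 returns: [(8,)]
Query 2 returns: [(7,)]

Reason: COUNT(*) includes NULLs, COUNT(column) excludes them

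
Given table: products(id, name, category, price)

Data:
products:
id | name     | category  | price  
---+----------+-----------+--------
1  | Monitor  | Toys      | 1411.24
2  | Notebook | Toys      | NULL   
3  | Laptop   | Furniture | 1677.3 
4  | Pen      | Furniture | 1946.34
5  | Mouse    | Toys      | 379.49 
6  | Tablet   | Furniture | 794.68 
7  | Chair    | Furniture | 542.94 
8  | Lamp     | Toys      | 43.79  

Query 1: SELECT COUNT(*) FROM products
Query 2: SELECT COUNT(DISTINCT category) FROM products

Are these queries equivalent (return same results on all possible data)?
No, not equivalent

Query 1 returns: [(8,)]
Query 2 returns: [(2,)]

Reason: COUNT(*) counts rows, COUNT(DISTINCT category) counts unique categorys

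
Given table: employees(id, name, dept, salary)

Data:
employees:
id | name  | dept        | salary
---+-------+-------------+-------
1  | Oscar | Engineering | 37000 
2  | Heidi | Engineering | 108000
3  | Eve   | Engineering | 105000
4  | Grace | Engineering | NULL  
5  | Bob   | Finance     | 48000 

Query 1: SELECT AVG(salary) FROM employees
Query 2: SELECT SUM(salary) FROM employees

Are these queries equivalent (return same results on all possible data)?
No, not equivalent

Query 1 returns: [(74500.0,)]
Query 2 returns: [(298000,)]

Reason: AVG vs SUM give different aggregate values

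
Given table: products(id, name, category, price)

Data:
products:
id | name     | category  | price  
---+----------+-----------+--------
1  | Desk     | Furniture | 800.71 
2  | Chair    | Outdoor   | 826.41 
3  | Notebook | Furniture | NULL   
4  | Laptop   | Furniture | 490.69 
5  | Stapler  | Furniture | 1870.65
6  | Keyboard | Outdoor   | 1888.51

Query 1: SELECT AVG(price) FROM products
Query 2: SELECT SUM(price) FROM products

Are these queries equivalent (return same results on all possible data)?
No, not equivalent

Query 1 returns: [(1175.394,)]
Query 2 returns: [(5876.97,)]

Reason: AVG vs SUM give different aggregate values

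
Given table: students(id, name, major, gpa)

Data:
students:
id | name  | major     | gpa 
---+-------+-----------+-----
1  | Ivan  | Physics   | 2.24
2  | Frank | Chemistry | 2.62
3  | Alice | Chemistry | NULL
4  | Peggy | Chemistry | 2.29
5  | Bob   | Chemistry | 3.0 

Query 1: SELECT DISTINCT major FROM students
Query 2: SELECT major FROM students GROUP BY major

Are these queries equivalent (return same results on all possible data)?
Yes, equivalent

Both queries return: [('Chemistry',), ('Physics',)]

Reason: Both get unique majors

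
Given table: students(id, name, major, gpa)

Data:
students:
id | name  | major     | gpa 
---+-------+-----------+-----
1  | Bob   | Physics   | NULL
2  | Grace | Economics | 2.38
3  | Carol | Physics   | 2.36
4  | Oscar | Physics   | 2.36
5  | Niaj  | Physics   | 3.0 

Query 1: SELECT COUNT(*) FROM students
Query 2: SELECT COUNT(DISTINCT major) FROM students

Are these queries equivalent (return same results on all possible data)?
No, not equivalent

Query 1 returns: [(5,)]
Query 2 returns: [(2,)]

Reason: COUNT(*) counts rows, COUNT(DISTINCT major) counts unique majors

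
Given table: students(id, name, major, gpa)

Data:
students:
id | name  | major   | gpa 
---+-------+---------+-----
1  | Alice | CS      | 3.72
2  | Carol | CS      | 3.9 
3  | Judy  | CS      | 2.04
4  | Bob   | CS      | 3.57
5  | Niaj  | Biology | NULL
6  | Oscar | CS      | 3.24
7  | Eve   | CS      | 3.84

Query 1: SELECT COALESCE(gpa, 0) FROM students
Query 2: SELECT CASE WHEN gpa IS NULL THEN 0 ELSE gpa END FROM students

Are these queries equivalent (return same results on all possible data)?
Yes, equivalent

Both queries return: [(0,), (2.04,), (3.24,), (3.57,), (3.72,), (3.84,), (3.9,)]

Reason: COALESCE vs CASE for NULL handling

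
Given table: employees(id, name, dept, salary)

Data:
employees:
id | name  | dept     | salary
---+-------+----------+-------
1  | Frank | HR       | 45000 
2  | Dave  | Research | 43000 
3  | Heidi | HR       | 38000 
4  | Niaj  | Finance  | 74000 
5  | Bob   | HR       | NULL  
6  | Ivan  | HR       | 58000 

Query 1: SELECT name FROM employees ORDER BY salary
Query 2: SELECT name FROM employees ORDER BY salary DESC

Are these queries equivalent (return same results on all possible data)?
No, not equivalent

Query 1 returns: [('Bob',), ('Heidi',), ('Dave',), ('Frank',), ('Ivan',), ('Niaj',)]
Query 2 returns: [('Niaj',), ('Ivan',), ('Frank',), ('Dave',), ('Heidi',), ('Bob',)]

Reason: ASC vs DESC gives opposite ordering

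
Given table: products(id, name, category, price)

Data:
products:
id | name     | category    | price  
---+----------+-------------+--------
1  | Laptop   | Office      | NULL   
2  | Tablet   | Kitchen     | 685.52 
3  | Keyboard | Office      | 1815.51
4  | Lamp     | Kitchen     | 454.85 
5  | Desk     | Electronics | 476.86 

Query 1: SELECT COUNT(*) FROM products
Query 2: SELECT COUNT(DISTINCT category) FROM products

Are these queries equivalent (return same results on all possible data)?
No, not equivalent

Query 1 returns: [(5,)]
Query 2 returns: [(3,)]

Reason: COUNT(*) counts rows, COUNT(DISTINCT category) counts unique categorys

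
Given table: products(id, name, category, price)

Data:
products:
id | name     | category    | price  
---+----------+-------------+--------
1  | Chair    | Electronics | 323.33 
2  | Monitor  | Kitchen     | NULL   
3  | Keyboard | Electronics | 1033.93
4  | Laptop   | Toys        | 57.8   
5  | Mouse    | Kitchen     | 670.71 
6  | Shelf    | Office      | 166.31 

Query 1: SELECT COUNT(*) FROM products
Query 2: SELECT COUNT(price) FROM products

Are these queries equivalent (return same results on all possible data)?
No, not equivalent

Query 1 returns: [(6,)]
Query 2 returns: [(5,)]

Reason: COUNT(*) includes NULLs, COUNT(column) excludes them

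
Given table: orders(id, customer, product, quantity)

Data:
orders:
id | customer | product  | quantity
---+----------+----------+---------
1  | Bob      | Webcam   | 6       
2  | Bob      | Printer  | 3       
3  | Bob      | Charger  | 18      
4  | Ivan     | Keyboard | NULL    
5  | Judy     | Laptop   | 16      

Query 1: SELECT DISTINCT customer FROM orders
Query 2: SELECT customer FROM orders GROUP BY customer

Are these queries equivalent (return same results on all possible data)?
Yes, equivalent

Both queries return: [('Bob',), ('Ivan',), ('Judy',)]

Reason: Both get unique customers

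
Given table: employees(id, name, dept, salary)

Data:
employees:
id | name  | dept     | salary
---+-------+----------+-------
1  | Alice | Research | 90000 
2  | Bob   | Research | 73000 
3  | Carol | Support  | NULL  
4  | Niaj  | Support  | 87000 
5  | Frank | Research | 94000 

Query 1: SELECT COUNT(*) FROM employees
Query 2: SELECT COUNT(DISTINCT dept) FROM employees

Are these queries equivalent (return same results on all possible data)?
No, not equivalent

Query 1 returns: [(5,)]
Query 2 returns: [(2,)]

Reason: COUNT(*) counts rows, COUNT(DISTINCT dept) counts unique depts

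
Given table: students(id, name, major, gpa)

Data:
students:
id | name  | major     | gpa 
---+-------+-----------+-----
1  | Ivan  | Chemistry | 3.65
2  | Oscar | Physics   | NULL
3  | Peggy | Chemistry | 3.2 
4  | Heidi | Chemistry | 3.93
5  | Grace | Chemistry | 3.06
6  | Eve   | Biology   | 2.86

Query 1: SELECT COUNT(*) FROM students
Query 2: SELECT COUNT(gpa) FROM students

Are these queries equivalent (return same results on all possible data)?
No, not equivalent

Query 1 returns: [(6,)]
Query 2 returns: [(5,)]

Reason: COUNT(*) includes NULLs, COUNT(column) excludes them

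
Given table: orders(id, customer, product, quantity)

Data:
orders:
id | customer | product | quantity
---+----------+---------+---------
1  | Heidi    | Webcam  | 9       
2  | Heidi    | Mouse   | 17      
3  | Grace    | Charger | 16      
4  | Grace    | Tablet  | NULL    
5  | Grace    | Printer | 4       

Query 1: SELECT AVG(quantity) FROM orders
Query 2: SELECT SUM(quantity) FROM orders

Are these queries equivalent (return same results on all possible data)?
No, not equivalent

Query 1 returns: [(11.5,)]
Query 2 returns: [(46,)]

Reason: AVG vs SUM give different aggregate values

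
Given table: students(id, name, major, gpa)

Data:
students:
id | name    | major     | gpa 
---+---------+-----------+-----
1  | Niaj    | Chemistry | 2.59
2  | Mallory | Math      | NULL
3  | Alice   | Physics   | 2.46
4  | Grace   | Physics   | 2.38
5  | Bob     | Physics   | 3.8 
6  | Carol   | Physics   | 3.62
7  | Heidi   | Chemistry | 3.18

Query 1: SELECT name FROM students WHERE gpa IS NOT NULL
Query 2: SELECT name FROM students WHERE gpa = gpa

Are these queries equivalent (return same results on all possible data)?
Yes, equivalent

Both queries return: [('Alice',), ('Bob',), ('Carol',), ('Grace',), ('Heidi',), ('Niaj',)]

Reason: IS NOT NULL vs self-equality (both exclude NULLs)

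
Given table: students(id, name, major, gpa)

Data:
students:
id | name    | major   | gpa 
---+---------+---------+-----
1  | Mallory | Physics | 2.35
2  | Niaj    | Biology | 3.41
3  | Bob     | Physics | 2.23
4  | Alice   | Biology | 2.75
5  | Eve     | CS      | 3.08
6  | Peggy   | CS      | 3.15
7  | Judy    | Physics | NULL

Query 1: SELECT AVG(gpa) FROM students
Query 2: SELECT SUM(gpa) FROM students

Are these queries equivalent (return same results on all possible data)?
No, not equivalent

Query 1 returns: [(2.828333333333333,)]
Query 2 returns: [(16.97,)]

Reason: AVG vs SUM give different aggregate values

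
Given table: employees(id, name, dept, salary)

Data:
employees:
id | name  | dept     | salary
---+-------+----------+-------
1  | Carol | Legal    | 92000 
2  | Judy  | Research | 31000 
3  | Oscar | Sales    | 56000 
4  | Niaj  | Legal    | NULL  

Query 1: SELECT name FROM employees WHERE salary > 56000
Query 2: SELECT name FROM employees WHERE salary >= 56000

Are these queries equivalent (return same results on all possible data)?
No, not equivalent

Query 1 returns: [('Carol',)]
Query 2 returns: [('Carol',), ('Oscar',)]

Reason: > vs >= gives different results when salary = 56000 exists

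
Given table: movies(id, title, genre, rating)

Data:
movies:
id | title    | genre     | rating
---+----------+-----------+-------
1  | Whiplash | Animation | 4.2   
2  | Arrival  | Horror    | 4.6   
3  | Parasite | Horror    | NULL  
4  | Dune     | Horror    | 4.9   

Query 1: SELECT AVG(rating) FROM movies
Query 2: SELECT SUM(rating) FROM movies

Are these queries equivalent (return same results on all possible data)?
No, not equivalent

Query 1 returns: [(4.566666666666666,)]
Query 2 returns: [(13.7,)]

Reason: AVG vs SUM give different aggregate values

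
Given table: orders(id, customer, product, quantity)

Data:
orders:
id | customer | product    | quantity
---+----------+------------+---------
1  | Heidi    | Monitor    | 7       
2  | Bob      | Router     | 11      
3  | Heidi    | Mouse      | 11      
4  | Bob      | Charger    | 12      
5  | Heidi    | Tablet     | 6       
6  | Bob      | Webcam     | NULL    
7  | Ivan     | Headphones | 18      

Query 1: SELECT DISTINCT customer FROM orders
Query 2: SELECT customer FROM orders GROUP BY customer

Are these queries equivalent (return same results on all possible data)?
Yes, equivalent

Both queries return: [('Bob',), ('Heidi',), ('Ivan',)]

Reason: Both get unique customers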